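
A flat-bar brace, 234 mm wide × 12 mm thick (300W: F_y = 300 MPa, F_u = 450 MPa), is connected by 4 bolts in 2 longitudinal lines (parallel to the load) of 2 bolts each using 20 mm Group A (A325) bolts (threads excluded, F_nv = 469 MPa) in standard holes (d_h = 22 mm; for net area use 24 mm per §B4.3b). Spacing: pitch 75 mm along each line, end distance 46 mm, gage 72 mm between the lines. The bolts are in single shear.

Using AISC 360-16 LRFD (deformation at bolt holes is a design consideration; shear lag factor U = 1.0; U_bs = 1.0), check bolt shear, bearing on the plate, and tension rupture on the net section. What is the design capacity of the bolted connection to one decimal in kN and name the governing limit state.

442.0 kN (bolt shear governs)

Bolt shear: A_b = π(20)²/4 = 314.16 mm². φR_n = 0.75 × 469 × 314.16 × 4 × 1 = 442.0 kN.
Bearing (12 mm plate, F_u = 450 MPa): end bolts L_c = 46 − 22/2 = 35, R_n = min(1.2×35×12×450, 2.4×20×12×450) = 226.8 kN/bolt; interior L_c = 75 − 22 = 53, R_n = 259.2 kN/bolt. φR_n = 0.75 × (2×226.8 + 2×259.2) = 729.0 kN.
Tension rupture (net): A_n = (234 − 2×24)×12 = 2232 mm² (U = 1.0, A_e = A_n). φR_n = 0.75 × 450 × 2232 = 753.3 kN.
Governing: min(442.0, 729.0, 753.3) = 442.0 kN → bolt shear.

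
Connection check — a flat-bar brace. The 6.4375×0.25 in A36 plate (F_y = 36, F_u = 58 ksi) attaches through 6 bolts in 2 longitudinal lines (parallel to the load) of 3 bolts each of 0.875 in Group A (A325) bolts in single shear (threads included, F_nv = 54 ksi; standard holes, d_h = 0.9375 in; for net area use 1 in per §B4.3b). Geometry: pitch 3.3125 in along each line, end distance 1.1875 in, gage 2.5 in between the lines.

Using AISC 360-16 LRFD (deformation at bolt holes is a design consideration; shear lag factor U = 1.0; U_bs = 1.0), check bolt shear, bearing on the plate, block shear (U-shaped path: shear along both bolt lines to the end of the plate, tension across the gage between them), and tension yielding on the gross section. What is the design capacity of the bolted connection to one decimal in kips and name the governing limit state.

Bolt shear: A_b = π(0.875)²/4 = 0.60132 in². φR_n = 0.75 × 54 × 0.60132 × 6 × 1 = 146.1 kips.
Bearing (0.25 in plate, F_u = 58 ksi): end bolts L_c = 1.1875 − 0.9375/2 = 0.71875, R_n = min(1.2×0.71875×0.25×58, 2.4×0.875×0.25×58) = 12.506 kips/bolt; interior L_c = 3.3125 − 0.9375 = 2.375, R_n = 30.45 kips/bolt. φR_n = 0.75 × (2×12.506 + 4×30.45) = 110.1 kips.
Block shear: shear path 2×[1.1875+2×3.3125] = 2×7.8125 in, A_gv = 3.9063, A_nv = 2×(7.8125 − 2.5×1)×0.25 = 2.6563 in²; tension across gage: (2.5 − 1×1)×0.25 = 0.375 in². R_n = min(0.6×58×2.6563, 0.6×36×3.9063) + 1.0×58×0.375 = min(92.439, 84.376) + 21.75 = 106.13 kips. φR_n = 0.75 × 106.13 = 79.6 kips.
Tension yield (gross): A_g = 6.4375×0.25 = 1.6094 in². φR_n = 0.90 × 36 × 1.6094 = 52.1 kips.
Governing: min(146.1, 110.1, 79.6, 52.1) = 52.1 kips → gross-section yield.

52.1 kips (gross-section yield governs)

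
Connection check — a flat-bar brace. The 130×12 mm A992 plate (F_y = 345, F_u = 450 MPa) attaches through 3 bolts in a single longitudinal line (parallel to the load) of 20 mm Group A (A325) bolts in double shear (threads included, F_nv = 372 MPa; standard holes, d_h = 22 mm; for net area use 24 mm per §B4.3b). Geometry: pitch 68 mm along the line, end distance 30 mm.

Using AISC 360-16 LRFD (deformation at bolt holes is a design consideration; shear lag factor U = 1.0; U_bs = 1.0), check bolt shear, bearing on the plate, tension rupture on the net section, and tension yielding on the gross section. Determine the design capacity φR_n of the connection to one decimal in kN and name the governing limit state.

Bolt shear: A_b = π(20)²/4 = 314.16 mm². φR_n = 0.75 × 372 × 314.16 × 3 × 2 = 525.9 kN.
Bearing (12 mm plate, F_u = 450 MPa): end bolts L_c = 30 − 22/2 = 19, R_n = min(1.2×19×12×450, 2.4×20×12×450) = 123.12 kN/bolt; interior L_c = 68 − 22 = 46, R_n = 259.2 kN/bolt. φR_n = 0.75 × (1×123.12 + 2×259.2) = 481.1 kN.
Tension rupture (net): A_n = (130 − 1×24)×12 = 1272 mm² (U = 1.0, A_e = A_n). φR_n = 0.75 × 450 × 1272 = 429.3 kN.
Tension yield (gross): A_g = 130×12 = 1560 mm². φR_n = 0.90 × 345 × 1560 = 484.4 kN.
Governing: min(525.9, 481.1, 429.3, 484.4) = 429.3 kN → net-section rupture.

429.3 kN (net-section rupture governs)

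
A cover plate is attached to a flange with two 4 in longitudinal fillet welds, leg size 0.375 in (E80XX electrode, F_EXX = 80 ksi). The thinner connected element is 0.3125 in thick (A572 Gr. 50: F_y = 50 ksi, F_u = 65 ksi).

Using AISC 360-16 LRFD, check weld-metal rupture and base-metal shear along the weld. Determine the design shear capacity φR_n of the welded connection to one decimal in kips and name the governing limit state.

Weld metal: throat = 0.707×0.375 = 0.26513 in, L = 2×4 = 8 in. φR_n = 0.75 × 0.6 × 80 × 0.26513 × 8 = 76.4 kips.
Base metal shear (0.3125 in plate): yield φR_n = 1.0×0.6×50×0.3125×8 = 75.0 kips; rupture φR_n = 0.75×0.6×65×0.3125×8 = 73.1 kips; take 73.1 kips (rupture).
Governing: min(76.4, 73.1) = 73.1 kips → base-metal shear.

73.1 kips (base-metal shear governs)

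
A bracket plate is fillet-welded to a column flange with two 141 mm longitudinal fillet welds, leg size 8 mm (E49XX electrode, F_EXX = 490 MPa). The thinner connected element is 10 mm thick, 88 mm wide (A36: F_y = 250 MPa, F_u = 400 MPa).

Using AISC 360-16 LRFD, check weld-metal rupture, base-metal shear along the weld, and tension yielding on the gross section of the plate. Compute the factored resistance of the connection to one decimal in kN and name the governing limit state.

Weld metal: throat = 0.707×8 = 5.656 mm, L = 2×141 = 282 mm. φR_n = 0.75 × 0.6 × 490 × 5.656 × 282 = 351.7 kN.
Base metal shear (10 mm plate): yield φR_n = 1.0×0.6×250×10×282 = 423.0 kN; rupture φR_n = 0.75×0.6×400×10×282 = 507.6 kN; take 423.0 kN (yield).
Tension yield (gross): A_g = 88×10 = 880 mm². φR_n = 0.90 × 250 × 880 = 198.0 kN.
Governing: min(351.7, 423.0, 198.0) = 198.0 kN → gross-section yield.

198.0 kN (gross-section yield governs)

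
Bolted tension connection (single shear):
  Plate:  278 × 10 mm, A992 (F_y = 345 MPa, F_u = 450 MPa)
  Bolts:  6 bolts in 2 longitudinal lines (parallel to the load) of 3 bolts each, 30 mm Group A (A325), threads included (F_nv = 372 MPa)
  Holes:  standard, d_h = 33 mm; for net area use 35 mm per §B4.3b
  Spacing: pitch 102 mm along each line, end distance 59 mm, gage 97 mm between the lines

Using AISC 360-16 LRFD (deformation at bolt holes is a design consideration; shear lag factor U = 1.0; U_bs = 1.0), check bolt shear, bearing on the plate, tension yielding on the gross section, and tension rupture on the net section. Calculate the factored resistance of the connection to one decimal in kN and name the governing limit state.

Bolt shear: A_b = π(30)²/4 = 706.86 mm². φR_n = 0.75 × 372 × 706.86 × 6 × 1 = 1183.3 kN.
Bearing (10 mm plate, F_u = 450 MPa): end bolts L_c = 59 − 33/2 = 42.5, R_n = min(1.2×42.5×10×450, 2.4×30×10×450) = 229.5 kN/bolt; interior L_c = 102 − 33 = 69, R_n = 324 kN/bolt. φR_n = 0.75 × (2×229.5 + 4×324) = 1316.3 kN.
Tension yield (gross): A_g = 278×10 = 2780 mm². φR_n = 0.90 × 345 × 2780 = 863.2 kN.
Tension rupture (net): A_n = (278 − 2×35)×10 = 2080 mm² (U = 1.0, A_e = A_n). φR_n = 0.75 × 450 × 2080 = 702.0 kN.
Governing: min(1183.3, 1316.3, 863.2, 702.0) = 702.0 kN → net-section rupture.

702.0 kN (net-section rupture governs)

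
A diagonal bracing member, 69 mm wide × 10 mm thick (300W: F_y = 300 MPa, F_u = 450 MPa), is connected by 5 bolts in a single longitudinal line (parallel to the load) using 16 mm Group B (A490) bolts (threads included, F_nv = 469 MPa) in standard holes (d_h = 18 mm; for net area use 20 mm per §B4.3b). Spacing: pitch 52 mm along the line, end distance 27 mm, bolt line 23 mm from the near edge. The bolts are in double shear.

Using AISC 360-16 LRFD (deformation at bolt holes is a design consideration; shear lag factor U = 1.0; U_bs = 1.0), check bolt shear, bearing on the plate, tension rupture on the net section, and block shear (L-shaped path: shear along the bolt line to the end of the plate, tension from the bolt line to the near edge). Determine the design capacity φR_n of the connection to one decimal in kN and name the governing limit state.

165.4 kN (net-section rupture governs)

Bolt shear: A_b = π(16)²/4 = 201.06 mm². φR_n = 0.75 × 469 × 201.06 × 5 × 2 = 707.2 kN.
Bearing (10 mm plate, F_u = 450 MPa): end bolts L_c = 27 − 18/2 = 18, R_n = min(1.2×18×10×450, 2.4×16×10×450) = 97.2 kN/bolt; interior L_c = 52 − 18 = 34, R_n = 172.8 kN/bolt. φR_n = 0.75 × (1×97.2 + 4×172.8) = 591.3 kN.
Tension rupture (net): A_n = (69 − 1×20)×10 = 490 mm² (U = 1.0, A_e = A_n). φR_n = 0.75 × 450 × 490 = 165.4 kN.
Block shear: shear path 1×[27+4×52] = 1×235 mm, A_gv = 2350, A_nv = 1×(235 − 4.5×20)×10 = 1450 mm²; tension to near edge: (23 − 0.5×20)×10 = 130 mm². R_n = min(0.6×450×1450, 0.6×300×2350) + 1.0×450×130 = min(391.5, 423) + 58.5 = 450 kN. φR_n = 0.75 × 450 = 337.5 kN.
Governing: min(707.2, 591.3, 165.4, 337.5) = 165.4 kN → net-section rupture.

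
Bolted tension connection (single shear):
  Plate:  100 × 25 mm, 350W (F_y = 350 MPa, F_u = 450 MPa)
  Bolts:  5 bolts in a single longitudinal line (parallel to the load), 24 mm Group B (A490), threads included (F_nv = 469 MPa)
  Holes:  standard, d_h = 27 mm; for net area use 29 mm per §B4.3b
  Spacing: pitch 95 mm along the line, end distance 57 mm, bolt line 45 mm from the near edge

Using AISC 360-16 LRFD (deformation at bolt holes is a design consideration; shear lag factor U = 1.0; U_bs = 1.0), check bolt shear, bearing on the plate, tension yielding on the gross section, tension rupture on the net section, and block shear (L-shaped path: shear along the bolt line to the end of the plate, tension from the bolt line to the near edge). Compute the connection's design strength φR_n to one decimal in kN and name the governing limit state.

Bolt shear: A_b = π(24)²/4 = 452.39 mm². φR_n = 0.75 × 469 × 452.39 × 5 × 1 = 795.6 kN.
Bearing (25 mm plate, F_u = 450 MPa): end bolts L_c = 57 − 27/2 = 43.5, R_n = min(1.2×43.5×25×450, 2.4×24×25×450) = 587.25 kN/bolt; interior L_c = 95 − 27 = 68, R_n = 648 kN/bolt. φR_n = 0.75 × (1×587.25 + 4×648) = 2384.4 kN.
Tension yield (gross): A_g = 100×25 = 2500 mm². φR_n = 0.90 × 350 × 2500 = 787.5 kN.
Tension rupture (net): A_n = (100 − 1×29)×25 = 1775 mm² (U = 1.0, A_e = A_n). φR_n = 0.75 × 450 × 1775 = 599.1 kN.
Block shear: shear path 1×[57+4×95] = 1×437 mm, A_gv = 10925, A_nv = 1×(437 − 4.5×29)×25 = 7662.5 mm²; tension to near edge: (45 − 0.5×29)×25 = 762.5 mm². R_n = min(0.6×450×7662.5, 0.6×350×10925) + 1.0×450×762.5 = min(2068.9, 2294.3) + 343.13 = 2412 kN. φR_n = 0.75 × 2412 = 1809.0 kN.
Governing: min(795.6, 2384.4, 787.5, 599.1, 1809.0) = 599.1 kN → net-section rupture.

599.1 kN (net-section rupture governs)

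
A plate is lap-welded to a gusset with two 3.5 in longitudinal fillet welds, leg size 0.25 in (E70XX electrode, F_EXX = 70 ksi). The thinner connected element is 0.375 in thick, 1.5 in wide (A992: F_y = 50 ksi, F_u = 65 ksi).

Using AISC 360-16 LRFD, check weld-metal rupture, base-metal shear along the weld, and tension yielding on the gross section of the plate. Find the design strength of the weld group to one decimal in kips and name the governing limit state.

25.3 kips (gross-section yield governs)

Weld metal: throat = 0.707×0.25 = 0.17675 in, L = 2×3.5 = 7 in. φR_n = 0.75 × 0.6 × 70 × 0.17675 × 7 = 39.0 kips.
Base metal shear (0.375 in plate): yield φR_n = 1.0×0.6×50×0.375×7 = 78.8 kips; rupture φR_n = 0.75×0.6×65×0.375×7 = 76.8 kips; take 76.8 kips (rupture).
Tension yield (gross): A_g = 1.5×0.375 = 0.5625 in². φR_n = 0.90 × 50 × 0.5625 = 25.3 kips.
Governing: min(39.0, 76.8, 25.3) = 25.3 kips → gross-section yield.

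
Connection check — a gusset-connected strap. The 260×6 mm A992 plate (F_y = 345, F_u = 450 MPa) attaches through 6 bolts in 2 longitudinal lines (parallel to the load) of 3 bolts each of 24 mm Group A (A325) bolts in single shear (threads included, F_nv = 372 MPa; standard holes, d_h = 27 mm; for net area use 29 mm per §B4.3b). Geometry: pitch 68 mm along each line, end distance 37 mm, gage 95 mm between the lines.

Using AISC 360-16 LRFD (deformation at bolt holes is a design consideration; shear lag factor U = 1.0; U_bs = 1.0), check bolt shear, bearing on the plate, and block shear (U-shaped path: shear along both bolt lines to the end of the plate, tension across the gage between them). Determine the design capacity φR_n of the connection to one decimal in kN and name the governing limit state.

377.9 kN (block shear governs)

Bolt shear: A_b = π(24)²/4 = 452.39 mm². φR_n = 0.75 × 372 × 452.39 × 6 × 1 = 757.3 kN.
Bearing (6 mm plate, F_u = 450 MPa): end bolts L_c = 37 − 27/2 = 23.5, R_n = min(1.2×23.5×6×450, 2.4×24×6×450) = 76.14 kN/bolt; interior L_c = 68 − 27 = 41, R_n = 132.84 kN/bolt. φR_n = 0.75 × (2×76.14 + 4×132.84) = 512.7 kN.
Block shear: shear path 2×[37+2×68] = 2×173 mm, A_gv = 2076, A_nv = 2×(173 − 2.5×29)×6 = 1206 mm²; tension across gage: (95 − 1×29)×6 = 396 mm². R_n = min(0.6×450×1206, 0.6×345×2076) + 1.0×450×396 = min(325.62, 429.73) + 178.2 = 503.82 kN. φR_n = 0.75 × 503.82 = 377.9 kN.
Governing: min(757.3, 512.7, 377.9) = 377.9 kN → block shear.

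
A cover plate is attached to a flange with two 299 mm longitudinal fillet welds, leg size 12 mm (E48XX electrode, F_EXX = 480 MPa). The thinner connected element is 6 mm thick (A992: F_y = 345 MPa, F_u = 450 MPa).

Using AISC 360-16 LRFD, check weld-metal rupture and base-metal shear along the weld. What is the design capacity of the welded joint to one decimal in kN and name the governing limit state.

Weld metal: throat = 0.707×12 = 8.484 mm, L = 2×299 = 598 mm. φR_n = 0.75 × 0.6 × 480 × 8.484 × 598 = 1095.9 kN.
Base metal shear (6 mm plate): yield φR_n = 1.0×0.6×345×6×598 = 742.7 kN; rupture φR_n = 0.75×0.6×450×6×598 = 726.6 kN; take 726.6 kN (rupture).
Governing: min(1095.9, 726.6) = 726.6 kN → base-metal shear.

726.6 kN (base-metal shear governs)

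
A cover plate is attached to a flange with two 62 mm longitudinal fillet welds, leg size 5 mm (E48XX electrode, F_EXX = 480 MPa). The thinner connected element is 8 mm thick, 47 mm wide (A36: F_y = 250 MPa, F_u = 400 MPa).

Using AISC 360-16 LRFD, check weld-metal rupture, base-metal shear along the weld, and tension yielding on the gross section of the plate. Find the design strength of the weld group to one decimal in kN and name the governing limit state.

Weld metal: throat = 0.707×5 = 3.535 mm, L = 2×62 = 124 mm. φR_n = 0.75 × 0.6 × 480 × 3.535 × 124 = 94.7 kN.
Base metal shear (8 mm plate): yield φR_n = 1.0×0.6×250×8×124 = 148.8 kN; rupture φR_n = 0.75×0.6×400×8×124 = 178.6 kN; take 148.8 kN (yield).
Tension yield (gross): A_g = 47×8 = 376 mm². φR_n = 0.90 × 250 × 376 = 84.6 kN.
Governing: min(94.7, 148.8, 84.6) = 84.6 kN → gross-section yield.

84.6 kN (gross-section yield governs)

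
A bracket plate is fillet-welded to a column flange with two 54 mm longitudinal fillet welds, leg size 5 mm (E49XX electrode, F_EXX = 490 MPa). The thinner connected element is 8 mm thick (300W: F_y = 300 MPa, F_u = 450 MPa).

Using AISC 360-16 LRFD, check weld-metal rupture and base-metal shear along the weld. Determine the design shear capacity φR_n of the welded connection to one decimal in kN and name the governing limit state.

84.2 kN (weld metal governs)

Weld metal: throat = 0.707×5 = 3.535 mm, L = 2×54 = 108 mm. φR_n = 0.75 × 0.6 × 490 × 3.535 × 108 = 84.2 kN.
Base metal shear (8 mm plate): yield φR_n = 1.0×0.6×300×8×108 = 155.5 kN; rupture φR_n = 0.75×0.6×450×8×108 = 175.0 kN; take 155.5 kN (yield).
Governing: min(84.2, 155.5) = 84.2 kN → weld metal.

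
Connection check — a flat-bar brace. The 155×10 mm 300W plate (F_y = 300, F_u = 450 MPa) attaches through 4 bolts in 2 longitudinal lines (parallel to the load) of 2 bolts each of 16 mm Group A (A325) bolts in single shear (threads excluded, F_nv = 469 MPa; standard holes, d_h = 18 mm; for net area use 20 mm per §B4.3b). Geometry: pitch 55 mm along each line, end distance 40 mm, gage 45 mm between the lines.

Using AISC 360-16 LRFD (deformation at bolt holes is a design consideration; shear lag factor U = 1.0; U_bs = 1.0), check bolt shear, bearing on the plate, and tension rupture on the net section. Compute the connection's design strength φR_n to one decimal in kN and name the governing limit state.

Bolt shear: A_b = π(16)²/4 = 201.06 mm². φR_n = 0.75 × 469 × 201.06 × 4 × 1 = 282.9 kN.
Bearing (10 mm plate, F_u = 450 MPa): end bolts L_c = 40 − 18/2 = 31, R_n = min(1.2×31×10×450, 2.4×16×10×450) = 167.4 kN/bolt; interior L_c = 55 − 18 = 37, R_n = 172.8 kN/bolt. φR_n = 0.75 × (2×167.4 + 2×172.8) = 510.3 kN.
Tension rupture (net): A_n = (155 − 2×20)×10 = 1150 mm² (U = 1.0, A_e = A_n). φR_n = 0.75 × 450 × 1150 = 388.1 kN.
Governing: min(282.9, 510.3, 388.1) = 282.9 kN → bolt shear.

282.9 kN (bolt shear governs)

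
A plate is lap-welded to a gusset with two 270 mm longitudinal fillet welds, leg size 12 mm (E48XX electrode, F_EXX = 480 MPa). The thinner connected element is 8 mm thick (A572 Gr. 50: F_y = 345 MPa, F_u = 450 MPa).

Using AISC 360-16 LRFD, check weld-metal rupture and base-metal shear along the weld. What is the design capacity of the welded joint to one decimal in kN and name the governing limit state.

874.8 kN (base-metal shear governs)

Weld metal: throat = 0.707×12 = 8.484 mm, L = 2×270 = 540 mm. φR_n = 0.75 × 0.6 × 480 × 8.484 × 540 = 989.6 kN.
Base metal shear (8 mm plate): yield φR_n = 1.0×0.6×345×8×540 = 894.2 kN; rupture φR_n = 0.75×0.6×450×8×540 = 874.8 kN; take 874.8 kN (rupture).
Governing: min(989.6, 874.8) = 874.8 kN → base-metal shear.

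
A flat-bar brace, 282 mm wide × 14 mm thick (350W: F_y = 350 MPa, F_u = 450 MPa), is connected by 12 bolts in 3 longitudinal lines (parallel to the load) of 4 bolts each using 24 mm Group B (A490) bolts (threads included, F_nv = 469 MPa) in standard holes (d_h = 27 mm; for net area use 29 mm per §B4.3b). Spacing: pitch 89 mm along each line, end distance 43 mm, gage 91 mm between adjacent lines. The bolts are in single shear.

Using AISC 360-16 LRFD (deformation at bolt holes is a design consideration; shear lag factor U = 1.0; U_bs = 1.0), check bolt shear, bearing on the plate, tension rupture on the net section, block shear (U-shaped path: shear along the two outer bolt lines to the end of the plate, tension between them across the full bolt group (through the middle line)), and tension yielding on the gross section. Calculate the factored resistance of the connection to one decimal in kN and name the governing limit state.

921.4 kN (net-section rupture governs)

Bolt shear: A_b = π(24)²/4 = 452.39 mm². φR_n = 0.75 × 469 × 452.39 × 12 × 1 = 1909.5 kN.
Bearing (14 mm plate, F_u = 450 MPa): end bolts L_c = 43 − 27/2 = 29.5, R_n = min(1.2×29.5×14×450, 2.4×24×14×450) = 223.02 kN/bolt; interior L_c = 89 − 27 = 62, R_n = 362.88 kN/bolt. φR_n = 0.75 × (3×223.02 + 9×362.88) = 2951.2 kN.
Tension rupture (net): A_n = (282 − 3×29)×14 = 2730 mm² (U = 1.0, A_e = A_n). φR_n = 0.75 × 450 × 2730 = 921.4 kN.
Block shear: shear path 2×[43+3×89] = 2×310 mm, A_gv = 8680, A_nv = 2×(310 − 3.5×29)×14 = 5838 mm²; tension across gage: (182 − 2×29)×14 = 1736 mm². R_n = min(0.6×450×5838, 0.6×350×8680) + 1.0×450×1736 = min(1576.3, 1822.8) + 781.2 = 2357.5 kN. φR_n = 0.75 × 2357.5 = 1768.1 kN.
Tension yield (gross): A_g = 282×14 = 3948 mm². φR_n = 0.90 × 350 × 3948 = 1243.6 kN.
Governing: min(1909.5, 2951.2, 921.4, 1768.1, 1243.6) = 921.4 kN → net-section rupture.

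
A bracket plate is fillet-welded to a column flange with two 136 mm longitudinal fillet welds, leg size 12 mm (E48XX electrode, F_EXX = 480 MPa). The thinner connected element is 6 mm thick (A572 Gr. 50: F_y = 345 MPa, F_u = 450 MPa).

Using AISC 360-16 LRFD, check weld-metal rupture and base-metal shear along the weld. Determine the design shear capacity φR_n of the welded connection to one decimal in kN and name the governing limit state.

Weld metal: throat = 0.707×12 = 8.484 mm, L = 2×136 = 272 mm. φR_n = 0.75 × 0.6 × 480 × 8.484 × 272 = 498.5 kN.
Base metal shear (6 mm plate): yield φR_n = 1.0×0.6×345×6×272 = 337.8 kN; rupture φR_n = 0.75×0.6×450×6×272 = 330.5 kN; take 330.5 kN (rupture).
Governing: min(498.5, 330.5) = 330.5 kN → base-metal shear.

330.5 kN (base-metal shear governs)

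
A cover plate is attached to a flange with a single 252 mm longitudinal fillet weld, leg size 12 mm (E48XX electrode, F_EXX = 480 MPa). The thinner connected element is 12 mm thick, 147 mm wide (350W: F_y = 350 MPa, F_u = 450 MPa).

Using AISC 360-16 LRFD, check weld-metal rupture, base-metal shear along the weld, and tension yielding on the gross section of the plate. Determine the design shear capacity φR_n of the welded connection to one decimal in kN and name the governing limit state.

Weld metal: throat = 0.707×12 = 8.484 mm, L = 252 mm. φR_n = 0.75 × 0.6 × 480 × 8.484 × 252 = 461.8 kN.
Base metal shear (12 mm plate): yield φR_n = 1.0×0.6×350×12×252 = 635.0 kN; rupture φR_n = 0.75×0.6×450×12×252 = 612.4 kN; take 612.4 kN (rupture).
Tension yield (gross): A_g = 147×12 = 1764 mm². φR_n = 0.90 × 350 × 1764 = 555.7 kN.
Governing: min(461.8, 612.4, 555.7) = 461.8 kN → weld metal.

461.8 kN (weld metal governs)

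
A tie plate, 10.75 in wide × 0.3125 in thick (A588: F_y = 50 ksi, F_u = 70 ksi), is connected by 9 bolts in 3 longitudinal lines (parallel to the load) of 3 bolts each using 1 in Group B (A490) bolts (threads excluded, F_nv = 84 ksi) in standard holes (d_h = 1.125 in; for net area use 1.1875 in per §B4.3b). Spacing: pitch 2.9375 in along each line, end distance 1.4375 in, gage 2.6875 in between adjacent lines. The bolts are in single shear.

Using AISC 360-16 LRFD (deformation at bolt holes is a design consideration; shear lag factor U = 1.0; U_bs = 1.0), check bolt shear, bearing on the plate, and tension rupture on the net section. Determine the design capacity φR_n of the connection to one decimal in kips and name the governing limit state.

Bolt shear: A_b = π(1)²/4 = 0.7854 in². φR_n = 0.75 × 84 × 0.7854 × 9 × 1 = 445.3 kips.
Bearing (0.3125 in plate, F_u = 70 ksi): end bolts L_c = 1.4375 − 1.125/2 = 0.875, R_n = min(1.2×0.875×0.3125×70, 2.4×1×0.3125×70) = 22.969 kips/bolt; interior L_c = 2.9375 − 1.125 = 1.8125, R_n = 47.578 kips/bolt. φR_n = 0.75 × (3×22.969 + 6×47.578) = 265.8 kips.
Tension rupture (net): A_n = (10.75 − 3×1.1875)×0.3125 = 2.2461 in² (U = 1.0, A_e = A_n). φR_n = 0.75 × 70 × 2.2461 = 117.9 kips.
Governing: min(445.3, 265.8, 117.9) = 117.9 kips → net-section rupture.

117.9 kips (net-section rupture governs)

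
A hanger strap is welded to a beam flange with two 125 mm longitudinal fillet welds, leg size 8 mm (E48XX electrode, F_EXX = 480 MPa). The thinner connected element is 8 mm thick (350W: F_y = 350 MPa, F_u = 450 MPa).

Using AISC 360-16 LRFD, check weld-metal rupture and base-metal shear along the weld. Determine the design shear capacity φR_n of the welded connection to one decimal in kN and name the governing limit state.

Weld metal: throat = 0.707×8 = 5.656 mm, L = 2×125 = 250 mm. φR_n = 0.75 × 0.6 × 480 × 5.656 × 250 = 305.4 kN.
Base metal shear (8 mm plate): yield φR_n = 1.0×0.6×350×8×250 = 420.0 kN; rupture φR_n = 0.75×0.6×450×8×250 = 405.0 kN; take 405.0 kN (rupture).
Governing: min(305.4, 405.0) = 305.4 kN → weld metal.

305.4 kN (weld metal governs)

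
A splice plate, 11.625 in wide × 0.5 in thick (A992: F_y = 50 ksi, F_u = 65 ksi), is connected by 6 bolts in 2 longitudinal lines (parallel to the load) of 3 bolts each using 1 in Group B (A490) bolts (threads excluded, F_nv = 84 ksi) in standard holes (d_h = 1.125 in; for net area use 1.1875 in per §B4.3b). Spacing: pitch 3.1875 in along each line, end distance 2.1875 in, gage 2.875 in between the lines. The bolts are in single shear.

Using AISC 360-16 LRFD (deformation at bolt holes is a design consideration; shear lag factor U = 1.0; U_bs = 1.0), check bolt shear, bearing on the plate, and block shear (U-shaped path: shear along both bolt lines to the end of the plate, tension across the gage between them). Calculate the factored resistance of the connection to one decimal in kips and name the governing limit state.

204.8 kips (block shear governs)

Bolt shear: A_b = π(1)²/4 = 0.7854 in². φR_n = 0.75 × 84 × 0.7854 × 6 × 1 = 296.9 kips.
Bearing (0.5 in plate, F_u = 65 ksi): end bolts L_c = 2.1875 − 1.125/2 = 1.625, R_n = min(1.2×1.625×0.5×65, 2.4×1×0.5×65) = 63.375 kips/bolt; interior L_c = 3.1875 − 1.125 = 2.0625, R_n = 78 kips/bolt. φR_n = 0.75 × (2×63.375 + 4×78) = 329.1 kips.
Block shear: shear path 2×[2.1875+2×3.1875] = 2×8.5625 in, A_gv = 8.5625, A_nv = 2×(8.5625 − 2.5×1.1875)×0.5 = 5.5938 in²; tension across gage: (2.875 − 1×1.1875)×0.5 = 0.84375 in². R_n = min(0.6×65×5.5938, 0.6×50×8.5625) + 1.0×65×0.84375 = min(218.16, 256.88) + 54.844 = 273 kips. φR_n = 0.75 × 273 = 204.8 kips.
Governing: min(296.9, 329.1, 204.8) = 204.8 kips → block shear.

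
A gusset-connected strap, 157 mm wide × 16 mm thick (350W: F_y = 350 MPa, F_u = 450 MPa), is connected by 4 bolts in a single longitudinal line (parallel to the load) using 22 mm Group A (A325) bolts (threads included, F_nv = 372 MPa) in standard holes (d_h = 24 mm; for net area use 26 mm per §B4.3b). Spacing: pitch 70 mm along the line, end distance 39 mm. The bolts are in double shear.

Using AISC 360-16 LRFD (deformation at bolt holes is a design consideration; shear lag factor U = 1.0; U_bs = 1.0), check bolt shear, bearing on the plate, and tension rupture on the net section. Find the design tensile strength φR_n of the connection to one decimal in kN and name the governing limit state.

Bolt shear: A_b = π(22)²/4 = 380.13 mm². φR_n = 0.75 × 372 × 380.13 × 4 × 2 = 848.5 kN.
Bearing (16 mm plate, F_u = 450 MPa): end bolts L_c = 39 − 24/2 = 27, R_n = min(1.2×27×16×450, 2.4×22×16×450) = 233.28 kN/bolt; interior L_c = 70 − 24 = 46, R_n = 380.16 kN/bolt. φR_n = 0.75 × (1×233.28 + 3×380.16) = 1030.3 kN.
Tension rupture (net): A_n = (157 − 1×26)×16 = 2096 mm² (U = 1.0, A_e = A_n). φR_n = 0.75 × 450 × 2096 = 707.4 kN.
Governing: min(848.5, 1030.3, 707.4) = 707.4 kN → net-section rupture.

707.4 kN (net-section rupture governs)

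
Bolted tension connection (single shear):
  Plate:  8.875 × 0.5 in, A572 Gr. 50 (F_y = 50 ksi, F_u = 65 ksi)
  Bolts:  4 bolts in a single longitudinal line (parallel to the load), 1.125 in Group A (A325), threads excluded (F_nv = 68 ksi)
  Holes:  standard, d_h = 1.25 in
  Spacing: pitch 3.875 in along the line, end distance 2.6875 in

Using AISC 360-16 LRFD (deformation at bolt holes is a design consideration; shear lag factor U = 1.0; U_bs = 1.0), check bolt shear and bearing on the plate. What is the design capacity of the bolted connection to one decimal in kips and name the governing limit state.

202.8 kips (bolt shear governs)

Bolt shear: A_b = π(1.125)²/4 = 0.99402 in². φR_n = 0.75 × 68 × 0.99402 × 4 × 1 = 202.8 kips.
Bearing (0.5 in plate, F_u = 65 ksi): end bolts L_c = 2.6875 − 1.25/2 = 2.0625, R_n = min(1.2×2.0625×0.5×65, 2.4×1.125×0.5×65) = 80.438 kips/bolt; interior L_c = 3.875 − 1.25 = 2.625, R_n = 87.75 kips/bolt. φR_n = 0.75 × (1×80.438 + 3×87.75) = 257.8 kips.
Governing: min(202.8, 257.8) = 202.8 kips → bolt shear.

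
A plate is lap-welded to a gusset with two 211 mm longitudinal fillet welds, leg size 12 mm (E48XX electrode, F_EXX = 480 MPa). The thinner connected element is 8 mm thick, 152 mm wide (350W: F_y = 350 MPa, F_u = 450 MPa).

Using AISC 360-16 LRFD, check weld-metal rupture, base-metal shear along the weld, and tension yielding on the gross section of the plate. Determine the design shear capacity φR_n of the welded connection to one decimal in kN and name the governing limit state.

383.0 kN (gross-section yield governs)

Weld metal: throat = 0.707×12 = 8.484 mm, L = 2×211 = 422 mm. φR_n = 0.75 × 0.6 × 480 × 8.484 × 422 = 773.3 kN.
Base metal shear (8 mm plate): yield φR_n = 1.0×0.6×350×8×422 = 709.0 kN; rupture φR_n = 0.75×0.6×450×8×422 = 683.6 kN; take 683.6 kN (rupture).
Tension yield (gross): A_g = 152×8 = 1216 mm². φR_n = 0.90 × 350 × 1216 = 383.0 kN.
Governing: min(773.3, 683.6, 383.0) = 383.0 kN → gross-section yield.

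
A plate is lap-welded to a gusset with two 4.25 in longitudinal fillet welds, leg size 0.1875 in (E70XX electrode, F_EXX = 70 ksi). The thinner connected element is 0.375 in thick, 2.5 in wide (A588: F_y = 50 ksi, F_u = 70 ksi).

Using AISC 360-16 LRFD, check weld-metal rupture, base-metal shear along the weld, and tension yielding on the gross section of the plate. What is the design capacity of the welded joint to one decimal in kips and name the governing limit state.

Weld metal: throat = 0.707×0.1875 = 0.13256 in, L = 2×4.25 = 8.5 in. φR_n = 0.75 × 0.6 × 70 × 0.13256 × 8.5 = 35.5 kips.
Base metal shear (0.375 in plate): yield φR_n = 1.0×0.6×50×0.375×8.5 = 95.6 kips; rupture φR_n = 0.75×0.6×70×0.375×8.5 = 100.4 kips; take 95.6 kips (yield).
Tension yield (gross): A_g = 2.5×0.375 = 0.9375 in². φR_n = 0.90 × 50 × 0.9375 = 42.2 kips.
Governing: min(35.5, 95.6, 42.2) = 35.5 kips → weld metal.

35.5 kips (weld metal governs)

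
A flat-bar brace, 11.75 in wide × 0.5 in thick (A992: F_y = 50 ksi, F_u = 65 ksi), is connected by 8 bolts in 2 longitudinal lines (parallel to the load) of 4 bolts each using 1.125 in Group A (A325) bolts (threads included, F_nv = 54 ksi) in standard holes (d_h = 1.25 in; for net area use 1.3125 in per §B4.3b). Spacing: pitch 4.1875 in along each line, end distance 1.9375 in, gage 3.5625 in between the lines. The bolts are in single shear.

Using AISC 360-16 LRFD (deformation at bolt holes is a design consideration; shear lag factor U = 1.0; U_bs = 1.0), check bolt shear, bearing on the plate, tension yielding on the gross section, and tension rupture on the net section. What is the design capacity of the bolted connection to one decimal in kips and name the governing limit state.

Bolt shear: A_b = π(1.125)²/4 = 0.99402 in². φR_n = 0.75 × 54 × 0.99402 × 8 × 1 = 322.1 kips.
Bearing (0.5 in plate, F_u = 65 ksi): end bolts L_c = 1.9375 − 1.25/2 = 1.3125, R_n = min(1.2×1.3125×0.5×65, 2.4×1.125×0.5×65) = 51.188 kips/bolt; interior L_c = 4.1875 − 1.25 = 2.9375, R_n = 87.75 kips/bolt. φR_n = 0.75 × (2×51.188 + 6×87.75) = 471.7 kips.
Tension yield (gross): A_g = 11.75×0.5 = 5.875 in². φR_n = 0.90 × 50 × 5.875 = 264.4 kips.
Tension rupture (net): A_n = (11.75 − 2×1.3125)×0.5 = 4.5625 in² (U = 1.0, A_e = A_n). φR_n = 0.75 × 65 × 4.5625 = 222.4 kips.
Governing: min(322.1, 471.7, 264.4, 222.4) = 222.4 kips → net-section rupture.

222.4 kips (net-section rupture governs)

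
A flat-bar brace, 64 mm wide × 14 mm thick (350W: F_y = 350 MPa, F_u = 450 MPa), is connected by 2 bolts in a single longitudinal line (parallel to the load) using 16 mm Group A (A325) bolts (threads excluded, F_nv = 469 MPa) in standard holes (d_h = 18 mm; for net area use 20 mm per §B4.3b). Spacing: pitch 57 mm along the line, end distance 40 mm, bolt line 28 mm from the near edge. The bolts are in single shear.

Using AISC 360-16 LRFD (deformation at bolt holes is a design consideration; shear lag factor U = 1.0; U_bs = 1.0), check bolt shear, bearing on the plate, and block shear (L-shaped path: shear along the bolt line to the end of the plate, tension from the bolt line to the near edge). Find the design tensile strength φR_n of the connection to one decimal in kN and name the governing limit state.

141.4 kN (bolt shear governs)

Bolt shear: A_b = π(16)²/4 = 201.06 mm². φR_n = 0.75 × 469 × 201.06 × 2 × 1 = 141.4 kN.
Bearing (14 mm plate, F_u = 450 MPa): end bolts L_c = 40 − 18/2 = 31, R_n = min(1.2×31×14×450, 2.4×16×14×450) = 234.36 kN/bolt; interior L_c = 57 − 18 = 39, R_n = 241.92 kN/bolt. φR_n = 0.75 × (1×234.36 + 1×241.92) = 357.2 kN.
Block shear: shear path 1×[40+1×57] = 1×97 mm, A_gv = 1358, A_nv = 1×(97 − 1.5×20)×14 = 938 mm²; tension to near edge: (28 − 0.5×20)×14 = 252 mm². R_n = min(0.6×450×938, 0.6×350×1358) + 1.0×450×252 = min(253.26, 285.18) + 113.4 = 366.66 kN. φR_n = 0.75 × 366.66 = 275.0 kN.
Governing: min(141.4, 357.2, 275.0) = 141.4 kN → bolt shear.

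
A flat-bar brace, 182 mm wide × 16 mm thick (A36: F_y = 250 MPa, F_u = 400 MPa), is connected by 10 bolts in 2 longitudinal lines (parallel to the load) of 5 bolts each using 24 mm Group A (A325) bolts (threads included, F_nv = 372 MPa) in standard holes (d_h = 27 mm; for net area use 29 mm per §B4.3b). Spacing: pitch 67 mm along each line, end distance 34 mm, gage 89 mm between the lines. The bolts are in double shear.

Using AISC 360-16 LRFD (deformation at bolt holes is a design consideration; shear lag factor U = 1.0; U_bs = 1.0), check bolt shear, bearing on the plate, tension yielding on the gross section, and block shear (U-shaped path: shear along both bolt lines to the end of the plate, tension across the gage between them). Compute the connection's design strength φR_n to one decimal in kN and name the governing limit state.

655.2 kN (gross-section yield governs)

Bolt shear: A_b = π(24)²/4 = 452.39 mm². φR_n = 0.75 × 372 × 452.39 × 10 × 2 = 2524.3 kN.
Bearing (16 mm plate, F_u = 400 MPa): end bolts L_c = 34 − 27/2 = 20.5, R_n = min(1.2×20.5×16×400, 2.4×24×16×400) = 157.44 kN/bolt; interior L_c = 67 − 27 = 40, R_n = 307.2 kN/bolt. φR_n = 0.75 × (2×157.44 + 8×307.2) = 2079.4 kN.
Tension yield (gross): A_g = 182×16 = 2912 mm². φR_n = 0.90 × 250 × 2912 = 655.2 kN.
Block shear: shear path 2×[34+4×67] = 2×302 mm, A_gv = 9664, A_nv = 2×(302 − 4.5×29)×16 = 5488 mm²; tension across gage: (89 − 1×29)×16 = 960 mm². R_n = min(0.6×400×5488, 0.6×250×9664) + 1.0×400×960 = min(1317.1, 1449.6) + 384 = 1701.1 kN. φR_n = 0.75 × 1701.1 = 1275.8 kN.
Governing: min(2524.3, 2079.4, 655.2, 1275.8) = 655.2 kN → gross-section yield.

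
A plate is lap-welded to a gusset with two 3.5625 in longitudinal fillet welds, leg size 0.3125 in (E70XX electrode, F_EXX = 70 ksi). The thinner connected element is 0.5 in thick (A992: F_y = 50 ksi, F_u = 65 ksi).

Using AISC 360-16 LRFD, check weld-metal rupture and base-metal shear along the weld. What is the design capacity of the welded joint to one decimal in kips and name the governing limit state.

49.6 kips (weld metal governs)

Weld metal: throat = 0.707×0.3125 = 0.22094 in, L = 2×3.5625 = 7.125 in. φR_n = 0.75 × 0.6 × 70 × 0.22094 × 7.125 = 49.6 kips.
Base metal shear (0.5 in plate): yield φR_n = 1.0×0.6×50×0.5×7.125 = 106.9 kips; rupture φR_n = 0.75×0.6×65×0.5×7.125 = 104.2 kips; take 104.2 kips (rupture).
Governing: min(49.6, 104.2) = 49.6 kips → weld metal.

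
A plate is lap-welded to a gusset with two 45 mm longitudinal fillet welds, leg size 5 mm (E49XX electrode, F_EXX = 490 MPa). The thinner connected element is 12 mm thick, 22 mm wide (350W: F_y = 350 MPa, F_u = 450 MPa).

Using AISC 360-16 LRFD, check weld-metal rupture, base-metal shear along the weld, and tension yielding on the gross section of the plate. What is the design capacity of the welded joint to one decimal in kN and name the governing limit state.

70.2 kN (weld metal governs)

Weld metal: throat = 0.707×5 = 3.535 mm, L = 2×45 = 90 mm. φR_n = 0.75 × 0.6 × 490 × 3.535 × 90 = 70.2 kN.
Base metal shear (12 mm plate): yield φR_n = 1.0×0.6×350×12×90 = 226.8 kN; rupture φR_n = 0.75×0.6×450×12×90 = 218.7 kN; take 218.7 kN (rupture).
Tension yield (gross): A_g = 22×12 = 264 mm². φR_n = 0.90 × 350 × 264 = 83.2 kN.
Governing: min(70.2, 218.7, 83.2) = 70.2 kN → weld metal.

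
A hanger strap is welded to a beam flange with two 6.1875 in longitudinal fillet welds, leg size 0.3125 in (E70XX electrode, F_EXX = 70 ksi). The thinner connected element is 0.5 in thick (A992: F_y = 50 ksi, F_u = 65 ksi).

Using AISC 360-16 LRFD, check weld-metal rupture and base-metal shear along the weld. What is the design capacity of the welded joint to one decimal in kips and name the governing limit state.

86.1 kips (weld metal governs)

Weld metal: throat = 0.707×0.3125 = 0.22094 in, L = 2×6.1875 = 12.375 in. φR_n = 0.75 × 0.6 × 70 × 0.22094 × 12.375 = 86.1 kips.
Base metal shear (0.5 in plate): yield φR_n = 1.0×0.6×50×0.5×12.375 = 185.6 kips; rupture φR_n = 0.75×0.6×65×0.5×12.375 = 181.0 kips; take 181.0 kips (rupture).
Governing: min(86.1, 181.0) = 86.1 kips → weld metal.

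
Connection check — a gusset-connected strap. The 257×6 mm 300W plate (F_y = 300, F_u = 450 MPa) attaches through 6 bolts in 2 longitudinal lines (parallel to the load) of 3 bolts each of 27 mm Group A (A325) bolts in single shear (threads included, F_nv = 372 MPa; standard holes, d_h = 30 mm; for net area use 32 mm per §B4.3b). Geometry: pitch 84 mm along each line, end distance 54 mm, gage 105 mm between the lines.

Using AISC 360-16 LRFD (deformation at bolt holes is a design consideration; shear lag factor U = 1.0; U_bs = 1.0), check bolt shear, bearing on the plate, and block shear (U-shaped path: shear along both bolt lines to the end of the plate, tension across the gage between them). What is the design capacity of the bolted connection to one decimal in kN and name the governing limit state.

Bolt shear: A_b = π(27)²/4 = 572.56 mm². φR_n = 0.75 × 372 × 572.56 × 6 × 1 = 958.5 kN.
Bearing (6 mm plate, F_u = 450 MPa): end bolts L_c = 54 − 30/2 = 39, R_n = min(1.2×39×6×450, 2.4×27×6×450) = 126.36 kN/bolt; interior L_c = 84 − 30 = 54, R_n = 174.96 kN/bolt. φR_n = 0.75 × (2×126.36 + 4×174.96) = 714.4 kN.
Block shear: shear path 2×[54+2×84] = 2×222 mm, A_gv = 2664, A_nv = 2×(222 − 2.5×32)×6 = 1704 mm²; tension across gage: (105 − 1×32)×6 = 438 mm². R_n = min(0.6×450×1704, 0.6×300×2664) + 1.0×450×438 = min(460.08, 479.52) + 197.1 = 657.18 kN. φR_n = 0.75 × 657.18 = 492.9 kN.
Governing: min(958.5, 714.4, 492.9) = 492.9 kN → block shear.

492.9 kN (block shear governs)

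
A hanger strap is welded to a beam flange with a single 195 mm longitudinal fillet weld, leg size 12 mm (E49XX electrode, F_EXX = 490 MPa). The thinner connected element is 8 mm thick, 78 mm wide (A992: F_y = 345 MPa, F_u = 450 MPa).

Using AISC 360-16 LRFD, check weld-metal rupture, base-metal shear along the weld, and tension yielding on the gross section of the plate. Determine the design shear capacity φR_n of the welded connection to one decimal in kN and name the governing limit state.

Weld metal: throat = 0.707×12 = 8.484 mm, L = 195 mm. φR_n = 0.75 × 0.6 × 490 × 8.484 × 195 = 364.8 kN.
Base metal shear (8 mm plate): yield φR_n = 1.0×0.6×345×8×195 = 322.9 kN; rupture φR_n = 0.75×0.6×450×8×195 = 315.9 kN; take 315.9 kN (rupture).
Tension yield (gross): A_g = 78×8 = 624 mm². φR_n = 0.90 × 345 × 624 = 193.8 kN.
Governing: min(364.8, 315.9, 193.8) = 193.8 kN → gross-section yield.

193.8 kN (gross-section yield governs)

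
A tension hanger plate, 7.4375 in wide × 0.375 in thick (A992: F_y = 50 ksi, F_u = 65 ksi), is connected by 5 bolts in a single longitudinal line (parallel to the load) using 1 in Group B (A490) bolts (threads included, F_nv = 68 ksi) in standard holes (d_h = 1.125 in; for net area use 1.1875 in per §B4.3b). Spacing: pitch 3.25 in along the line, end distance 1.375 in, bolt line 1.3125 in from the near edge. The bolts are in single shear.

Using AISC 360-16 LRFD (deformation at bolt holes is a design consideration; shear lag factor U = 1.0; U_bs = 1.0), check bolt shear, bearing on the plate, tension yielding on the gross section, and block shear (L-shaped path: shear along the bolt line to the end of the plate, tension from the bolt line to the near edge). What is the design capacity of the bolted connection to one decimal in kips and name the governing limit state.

Bolt shear: A_b = π(1)²/4 = 0.7854 in². φR_n = 0.75 × 68 × 0.7854 × 5 × 1 = 200.3 kips.
Bearing (0.375 in plate, F_u = 65 ksi): end bolts L_c = 1.375 − 1.125/2 = 0.8125, R_n = min(1.2×0.8125×0.375×65, 2.4×1×0.375×65) = 23.766 kips/bolt; interior L_c = 3.25 − 1.125 = 2.125, R_n = 58.5 kips/bolt. φR_n = 0.75 × (1×23.766 + 4×58.5) = 193.3 kips.
Tension yield (gross): A_g = 7.4375×0.375 = 2.7891 in². φR_n = 0.90 × 50 × 2.7891 = 125.5 kips.
Block shear: shear path 1×[1.375+4×3.25] = 1×14.375 in, A_gv = 5.3906, A_nv = 1×(14.375 − 4.5×1.1875)×0.375 = 3.3867 in²; tension to near edge: (1.3125 − 0.5×1.1875)×0.375 = 0.26953 in². R_n = min(0.6×65×3.3867, 0.6×50×5.3906) + 1.0×65×0.26953 = min(132.08, 161.72) + 17.519 = 149.6 kips. φR_n = 0.75 × 149.6 = 112.2 kips.
Governing: min(200.3, 193.3, 125.5, 112.2) = 112.2 kips → block shear.

112.2 kips (block shear governs)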